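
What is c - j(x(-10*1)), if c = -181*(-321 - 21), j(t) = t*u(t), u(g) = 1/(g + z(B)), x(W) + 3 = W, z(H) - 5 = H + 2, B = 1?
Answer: 309497/5 ≈ 61899.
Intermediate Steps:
z(H) = 7 + H (z(H) = 5 + (H + 2) = 5 + (2 + H) = 7 + H)
x(W) = -3 + W
u(g) = 1/(8 + g) (u(g) = 1/(g + (7 + 1)) = 1/(g + 8) = 1/(8 + g))
j(t) = t/(8 + t)
c = 61902 (c = -181*(-342) = 61902)
c - j(x(-10*1)) = 61902 - (-3 - 10*1)/(8 + (-3 - 10*1)) = 61902 - (-3 - 10)/(8 + (-3 - 10)) = 61902 - (-13)/(8 - 13) = 61902 - (-13)/(-5) = 61902 - (-13)*(-1)/5 = 61902 - 1*13/5 = 61902 - 13/5 = 309497/5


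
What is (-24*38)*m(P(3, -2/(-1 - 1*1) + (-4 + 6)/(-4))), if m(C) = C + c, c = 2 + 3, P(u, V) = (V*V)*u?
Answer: -5244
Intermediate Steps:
P(u, V) = u*V**2 (P(u, V) = V**2*u = u*V**2)
c = 5
m(C) = 5 + C (m(C) = C + 5 = 5 + C)
(-24*38)*m(P(3, -2/(-1 - 1*1) + (-4 + 6)/(-4))) = (-24*38)*(5 + 3*(-2/(-1 - 1*1) + (-4 + 6)/(-4))**2) = -912*(5 + 3*(-2/(-1 - 1) + 2*(-1/4))**2) = -912*(5 + 3*(-2/(-2) - 1/2)**2) = -912*(5 + 3*(-2*(-1/2) - 1/2)**2) = -912*(5 + 3*(1 - 1/2)**2) = -912*(5 + 3*(1/2)**2) = -912*(5 + 3*(1/4)) = -912*(5 + 3/4) = -912*23/4 = -5244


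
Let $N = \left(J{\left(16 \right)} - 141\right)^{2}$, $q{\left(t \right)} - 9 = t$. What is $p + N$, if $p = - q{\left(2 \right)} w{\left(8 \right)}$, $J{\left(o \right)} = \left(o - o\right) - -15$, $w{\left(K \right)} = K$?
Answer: $15788$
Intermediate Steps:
$q{\left(t \right)} = 9 + t$
$J{\left(o \right)} = 15$ ($J{\left(o \right)} = 0 + 15 = 15$)
$p = -88$ ($p = - (9 + 2) 8 = \left(-1\right) 11 \cdot 8 = \left(-11\right) 8 = -88$)
$N = 15876$ ($N = \left(15 - 141\right)^{2} = \left(-126\right)^{2} = 15876$)
$p + N = -88 + 15876 = 15788$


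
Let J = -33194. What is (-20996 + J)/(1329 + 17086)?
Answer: -10838/3683 ≈ -2.9427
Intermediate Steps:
(-20996 + J)/(1329 + 17086) = (-20996 - 33194)/(1329 + 17086) = -54190/18415 = -54190*1/18415 = -10838/3683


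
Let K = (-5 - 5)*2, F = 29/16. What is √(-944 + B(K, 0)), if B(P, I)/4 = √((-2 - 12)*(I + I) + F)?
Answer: √(-944 + √29) ≈ 30.637*I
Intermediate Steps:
F = 29/16 (F = 29*(1/16) = 29/16 ≈ 1.8125)
K = -20 (K = -10*2 = -20)
B(P, I) = 4*√(29/16 - 28*I) (B(P, I) = 4*√((-2 - 12)*(I + I) + 29/16) = 4*√(-28*I + 29/16) = 4*√(29/16 - 28*I))
√(-944 + B(K, 0)) = √(-944 + √(29 - 448*0)) = √(-944 + √(29 + 0)) = √(-944 + √29)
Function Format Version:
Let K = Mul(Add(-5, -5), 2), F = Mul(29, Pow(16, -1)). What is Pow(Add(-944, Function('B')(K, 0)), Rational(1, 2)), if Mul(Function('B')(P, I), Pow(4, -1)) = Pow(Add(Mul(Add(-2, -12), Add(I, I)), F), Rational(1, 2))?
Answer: Pow(Add(-944, Pow(29, Rational(1, 2))), Rational(1, 2)) ≈ Mul(30.637, I)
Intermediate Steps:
F = Rational(29, 16) (F = Mul(29, Rational(1, 16)) = Rational(29, 16) ≈ 1.8125)
K = -20 (K = Mul(-10, 2) = -20)
Function('B')(P, I) = Mul(4, Pow(Add(Rational(29, 16), Mul(-28, I)), Rational(1, 2))) (Function('B')(P, I) = Mul(4, Pow(Add(Mul(Add(-2, -12), Add(I, I)), Rational(29, 16)), Rational(1, 2))) = Mul(4, Pow(Add(Mul(-14, Mul(2, I)), Rational(29, 16)), Rational(1, 2))) = Mul(4, Pow(Add(Mul(-28, I), Rational(29, 16)), Rational(1, 2))) = Mul(4, Pow(Add(Rational(29, 16), Mul(-28, I)), Rational(1, 2))))
Pow(Add(-944, Function('B')(K, 0)), Rational(1, 2)) = Pow(Add(-944, Pow(Add(29, Mul(-448, 0)), Rational(1, 2))), Rational(1, 2)) = Pow(Add(-944, Pow(Add(29, 0), Rational(1, 2))), Rational(1, 2)) = Pow(Add(-944, Pow(29, Rational(1, 2))), Rational(1, 2))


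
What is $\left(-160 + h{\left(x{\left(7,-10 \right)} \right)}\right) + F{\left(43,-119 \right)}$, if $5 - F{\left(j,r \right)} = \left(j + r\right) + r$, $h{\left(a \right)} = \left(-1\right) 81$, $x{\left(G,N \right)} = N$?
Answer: $-41$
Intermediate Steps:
$h{\left(a \right)} = -81$
$F{\left(j,r \right)} = 5 - j - 2 r$ ($F{\left(j,r \right)} = 5 - \left(\left(j + r\right) + r\right) = 5 - \left(j + 2 r\right) = 5 - j - 2 r$)
$\left(-160 + h{\left(x{\left(7,-10 \right)} \right)}\right) + F{\left(43,-119 \right)} = \left(-160 - 81\right) - -200 = -241 + \left(5 - 43 + 238\right) = -241 + 200 = -41$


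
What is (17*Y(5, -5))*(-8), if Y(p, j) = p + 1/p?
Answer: -3536/5 ≈ -707.20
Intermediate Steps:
(17*Y(5, -5))*(-8) = (17*(5 + 1/5))*(-8) = (17*(5 + ⅕))*(-8) = (17*(26/5))*(-8) = (442/5)*(-8) = -3536/5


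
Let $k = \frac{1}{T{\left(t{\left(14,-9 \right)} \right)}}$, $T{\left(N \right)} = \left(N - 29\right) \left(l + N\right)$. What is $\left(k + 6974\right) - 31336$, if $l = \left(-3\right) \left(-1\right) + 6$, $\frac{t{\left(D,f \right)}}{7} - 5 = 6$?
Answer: $- \frac{100566335}{4128} \approx -24362.0$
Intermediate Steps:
$t{\left(D,f \right)} = 77$ ($t{\left(D,f \right)} = 35 + 7 \cdot 6 = 35 + 42 = 77$)
$l = 9$ ($l = 3 + 6 = 9$)
$T{\left(N \right)} = \left(-29 + N\right) \left(9 + N\right)$ ($T{\left(N \right)} = \left(N - 29\right) \left(9 + N\right) = \left(-29 + N\right) \left(9 + N\right)$)
$k = \frac{1}{4128}$ ($k = \frac{1}{-261 + 77^{2} - 1540} = \frac{1}{-261 + 5929 - 1540} = \frac{1}{4128} \approx 0.00024225$)
$\left(k + 6974\right) - 31336 = \left(\frac{1}{4128} + 6974\right) - 31336 = \frac{28788673}{4128} - 31336 = - \frac{100566335}{4128}$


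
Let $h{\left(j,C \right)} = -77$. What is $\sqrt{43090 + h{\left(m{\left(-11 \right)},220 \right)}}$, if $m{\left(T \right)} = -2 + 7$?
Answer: $\sqrt{43013} \approx 207.4$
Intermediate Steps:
$m{\left(T \right)} = 5$
$\sqrt{43090 + h{\left(m{\left(-11 \right)},220 \right)}} = \sqrt{43090 - 77} = \sqrt{43013}$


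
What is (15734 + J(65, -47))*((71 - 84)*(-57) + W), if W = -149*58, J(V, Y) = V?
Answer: -124827899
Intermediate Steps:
W = -8642
(15734 + J(65, -47))*((71 - 84)*(-57) + W) = (15734 + 65)*((71 - 84)*(-57) - 8642) = 15799*(-13*(-57) - 8642) = 15799*(741 - 8642) = 15799*(-7901) = -124827899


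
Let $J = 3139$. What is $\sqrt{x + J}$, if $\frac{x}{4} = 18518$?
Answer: $3 \sqrt{8579} \approx 277.87$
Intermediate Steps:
$x = 74072$ ($x = 4 \cdot 18518 = 74072$)
$\sqrt{x + J} = \sqrt{74072 + 3139} = \sqrt{77211} = 3 \sqrt{8579}$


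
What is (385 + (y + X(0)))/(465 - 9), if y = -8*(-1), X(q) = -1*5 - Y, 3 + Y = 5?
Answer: 193/228 ≈ 0.84649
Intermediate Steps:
Y = 2 (Y = -3 + 5 = 2)
X(q) = -7 (X(q) = -1*5 - 1*2 = -5 - 2 = -7)
y = 8
(385 + (y + X(0)))/(465 - 9) = (385 + (8 - 7))/(465 - 9) = (385 + 1)/456 = 386*(1/456) = 193/228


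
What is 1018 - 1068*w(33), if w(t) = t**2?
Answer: -1162034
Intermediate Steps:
1018 - 1068*w(33) = 1018 - 1068*33**2 = 1018 - 1068*1089 = 1018 - 1163052 = -1162034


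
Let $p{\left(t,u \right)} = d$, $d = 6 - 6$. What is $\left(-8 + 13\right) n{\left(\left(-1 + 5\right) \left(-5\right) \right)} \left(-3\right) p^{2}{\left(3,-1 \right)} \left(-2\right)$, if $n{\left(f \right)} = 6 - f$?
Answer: $0$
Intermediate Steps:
$d = 0$ ($d = 6 - 6 = 0$)
$p{\left(t,u \right)} = 0$
$\left(-8 + 13\right) n{\left(\left(-1 + 5\right) \left(-5\right) \right)} \left(-3\right) p^{2}{\left(3,-1 \right)} \left(-2\right) = \left(-8 + 13\right) \left(6 - \left(-1 + 5\right) \left(-5\right)\right) \left(-3\right) 0^{2} \left(-2\right) = 5 \left(6 - 4 \left(-5\right)\right) \left(-3\right) 0 \left(-2\right) = 5 \left(6 - -20\right) \left(-3\right) 0 \left(-2\right) = 5 \left(6 + 20\right) \left(-3\right) 0 \left(-2\right) = 5 \cdot 26 \left(-3\right) 0 \left(-2\right) = 5 \left(-78\right) 0 \left(-2\right) = 5 \cdot 0 \left(-2\right) = 5 \cdot 0 = 0$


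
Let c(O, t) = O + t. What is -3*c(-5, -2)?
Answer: 21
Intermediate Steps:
-3*c(-5, -2) = -3*(-5 - 2) = -3*(-7) = 21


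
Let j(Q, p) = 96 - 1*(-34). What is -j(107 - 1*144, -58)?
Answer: -130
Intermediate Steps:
j(Q, p) = 130 (j(Q, p) = 96 + 34 = 130)
-j(107 - 1*144, -58) = -1*130 = -130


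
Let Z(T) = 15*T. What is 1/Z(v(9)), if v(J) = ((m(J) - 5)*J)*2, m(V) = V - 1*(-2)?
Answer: 1/1620 ≈ 0.00061728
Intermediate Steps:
m(V) = 2 + V (m(V) = V + 2 = 2 + V)
v(J) = 2*J*(-3 + J) (v(J) = (((2 + J) - 5)*J)*2 = ((-3 + J)*J)*2 = (J*(-3 + J))*2 = 2*J*(-3 + J))
1/Z(v(9)) = 1/(15*(2*9*(-3 + 9))) = 1/(15*(2*9*6)) = 1/(15*108) = 1/1620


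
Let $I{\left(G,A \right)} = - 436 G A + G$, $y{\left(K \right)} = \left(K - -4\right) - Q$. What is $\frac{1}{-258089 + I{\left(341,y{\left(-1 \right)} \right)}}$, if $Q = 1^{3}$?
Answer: $- \frac{1}{555100} \approx -1.8015 \cdot 10^{-6}$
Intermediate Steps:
$Q = 1$
$y{\left(K \right)} = 3 + K$ ($y{\left(K \right)} = \left(K - -4\right) - 1 = \left(K + 4\right) - 1 = \left(4 + K\right) - 1 = 3 + K$)
$I{\left(G,A \right)} = G - 436 A G$ ($I{\left(G,A \right)} = - 436 A G + G = G - 436 A G$)
$\frac{1}{-258089 + I{\left(341,y{\left(-1 \right)} \right)}} = \frac{1}{-258089 + 341 \left(1 - 436 \left(3 - 1\right)\right)} = \frac{1}{-258089 + 341 \left(1 - 872\right)} = \frac{1}{-258089 + 341 \left(-871\right)} = \frac{1}{-258089 - 297011} = \frac{1}{-555100} = - \frac{1}{555100}$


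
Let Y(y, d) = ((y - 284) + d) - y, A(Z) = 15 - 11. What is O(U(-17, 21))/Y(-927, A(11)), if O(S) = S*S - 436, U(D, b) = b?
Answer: -1/56 ≈ -0.017857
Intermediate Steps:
O(S) = -436 + S² (O(S) = S² - 436 = -436 + S²)
A(Z) = 4
Y(y, d) = -284 + d (Y(y, d) = ((-284 + y) + d) - y = (-284 + d + y) - y = -284 + d)
O(U(-17, 21))/Y(-927, A(11)) = (-436 + 21²)/(-284 + 4) = (-436 + 441)/(-280) = 5*(-1/280) = -1/56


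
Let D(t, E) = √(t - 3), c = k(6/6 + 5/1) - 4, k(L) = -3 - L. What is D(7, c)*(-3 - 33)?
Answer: -72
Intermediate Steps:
c = -13 (c = (-3 - (6/6 + 5/1)) - 4 = (-3 - (6*(⅙) + 5*1)) - 4 = (-3 - (1 + 5)) - 4 = (-3 - 1*6) - 4 = (-3 - 6) - 4 = -9 - 4 = -13)
D(t, E) = √(-3 + t)
D(7, c)*(-3 - 33) = √(-3 + 7)*(-3 - 33) = √4*(-36) = 2*(-36) = -72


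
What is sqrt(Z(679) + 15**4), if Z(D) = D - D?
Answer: 225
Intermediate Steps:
Z(D) = 0
sqrt(Z(679) + 15**4) = sqrt(0 + 15**4) = sqrt(0 + 50625) = sqrt(50625) = 225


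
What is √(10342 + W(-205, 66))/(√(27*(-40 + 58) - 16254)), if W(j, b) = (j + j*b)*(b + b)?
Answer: √197393241/1314 ≈ 10.692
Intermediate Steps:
W(j, b) = 2*b*(j + b*j) (W(j, b) = (j + b*j)*(2*b) = 2*b*(j + b*j))
√(10342 + W(-205, 66))/(√(27*(-40 + 58) - 16254)) = √(10342 + 2*66*(-205)*(1 + 66))/(√(27*(-40 + 58) - 16254)) = √(10342 + 2*66*(-205)*67)/(√(27*18 - 16254)) = √(10342 - 1813020)/(√(486 - 16254)) = √(-1802678)/(√(-15768)) = (I*√1802678)/((6*I*√438)) = (I*√1802678)*(-I*√438/2628) = √197393241/1314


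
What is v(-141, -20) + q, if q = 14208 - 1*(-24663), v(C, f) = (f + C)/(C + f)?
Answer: 38872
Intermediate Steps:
v(C, f) = 1 (v(C, f) = (C + f)/(C + f) = 1)
q = 38871 (q = 14208 + 24663 = 38871)
v(-141, -20) + q = 1 + 38871 = 38872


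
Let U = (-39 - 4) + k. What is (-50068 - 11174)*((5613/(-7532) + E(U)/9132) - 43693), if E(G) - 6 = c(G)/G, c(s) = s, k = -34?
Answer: 3834454654794221/1432963 ≈ 2.6759e+9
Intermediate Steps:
U = -77 (U = (-39 - 4) - 34 = -43 - 34 = -77)
E(G) = 7 (E(G) = 6 + G/G = 6 + 1 = 7)
(-50068 - 11174)*((5613/(-7532) + E(U)/9132) - 43693) = (-50068 - 11174)*((5613/(-7532) + 7/9132) - 43693) = -61242*((5613*(-1/7532) + 7*(1/9132)) - 43693) = -61242*((-5613/7532 + 7/9132) - 43693) = -61242*(-6400649/8597778 - 43693) = -61242*(-375669114803/8597778) = 3834454654794221/1432963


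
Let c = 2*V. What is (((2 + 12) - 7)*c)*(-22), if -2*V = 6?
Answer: 924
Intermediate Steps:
V = -3 (V = -½*6 = -3)
c = -6 (c = 2*(-3) = -6)
(((2 + 12) - 7)*c)*(-22) = (((2 + 12) - 7)*(-6))*(-22) = ((14 - 7)*(-6))*(-22) = (7*(-6))*(-22) = -42*(-22) = 924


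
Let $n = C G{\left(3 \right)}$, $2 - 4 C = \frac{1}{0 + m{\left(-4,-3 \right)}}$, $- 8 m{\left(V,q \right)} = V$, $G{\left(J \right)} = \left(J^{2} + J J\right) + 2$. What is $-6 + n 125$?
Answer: $-6$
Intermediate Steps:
$G{\left(J \right)} = 2 + 2 J^{2}$ ($G{\left(J \right)} = \left(J^{2} + J^{2}\right) + 2 = 2 J^{2} + 2 = 2 + 2 J^{2}$)
$m{\left(V,q \right)} = - \frac{V}{8}$
$C = 0$ ($C = \frac{1}{2} - \frac{1}{4 \left(0 - - \frac{1}{2}\right)} = \frac{1}{2} - \frac{1}{4 \left(0 + \frac{1}{2}\right)} = \frac{1}{2} - \frac{\frac{1}{\frac{1}{2}}}{4} = \frac{1}{2} - \frac{1}{2} = 0$)
$n = 0$ ($n = 0 \left(2 + 2 \cdot 3^{2}\right) = 0 \left(2 + 2 \cdot 9\right) = 0 \left(2 + 18\right) = 0 \cdot 20 = 0$)
$-6 + n 125 = -6 + 0 \cdot 125 = -6 + 0 = -6$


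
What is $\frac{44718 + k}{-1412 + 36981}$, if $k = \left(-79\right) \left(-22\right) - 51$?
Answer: $\frac{46405}{35569} \approx 1.3046$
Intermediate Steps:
$k = 1687$ ($k = 1738 - 51 = 1687$)
$\frac{44718 + k}{-1412 + 36981} = \frac{44718 + 1687}{-1412 + 36981} = \frac{46405}{35569}$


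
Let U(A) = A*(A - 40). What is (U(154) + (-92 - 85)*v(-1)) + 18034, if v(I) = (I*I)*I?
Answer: 35767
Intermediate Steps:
v(I) = I**3 (v(I) = I**2*I = I**3)
U(A) = A*(-40 + A)
(U(154) + (-92 - 85)*v(-1)) + 18034 = (154*(-40 + 154) + (-92 - 85)*(-1)**3) + 18034 = (154*114 - 177*(-1)) + 18034 = (17556 + 177) + 18034 = 17733 + 18034 = 35767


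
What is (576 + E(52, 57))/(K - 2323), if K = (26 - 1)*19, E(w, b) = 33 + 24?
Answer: -211/616 ≈ -0.34253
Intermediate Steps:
E(w, b) = 57
K = 475 (K = 25*19 = 475)
(576 + E(52, 57))/(K - 2323) = (576 + 57)/(475 - 2323) = 633/(-1848) = 633*(-1/1848) = -211/616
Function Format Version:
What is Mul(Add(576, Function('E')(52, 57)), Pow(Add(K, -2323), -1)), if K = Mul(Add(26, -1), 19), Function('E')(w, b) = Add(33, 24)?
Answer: Rational(-211, 616) ≈ -0.34253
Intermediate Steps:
Function('E')(w, b) = 57
K = 475 (K = Mul(25, 19) = 475)
Mul(Add(576, Function('E')(52, 57)), Pow(Add(K, -2323), -1)) = Mul(Add(576, 57), Pow(Add(475, -2323), -1)) = Mul(633, Pow(-1848, -1)) = Mul(633, Rational(-1, 1848)) = Rational(-211, 616)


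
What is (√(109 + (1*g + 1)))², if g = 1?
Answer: 111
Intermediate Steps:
(√(109 + (1*g + 1)))² = (√(109 + (1*1 + 1)))² = (√(109 + (1 + 1)))² = (√(109 + 2))² = (√111)² = 111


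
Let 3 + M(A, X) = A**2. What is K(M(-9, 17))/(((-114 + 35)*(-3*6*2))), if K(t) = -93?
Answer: -31/948 ≈ -0.032700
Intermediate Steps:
M(A, X) = -3 + A**2
K(M(-9, 17))/(((-114 + 35)*(-3*6*2))) = -93*(-1/(36*(-114 + 35))) = -93/((-(-1422)*2)) = -93/((-79*(-36))) = -93/2844 = -93*1/2844 = -31/948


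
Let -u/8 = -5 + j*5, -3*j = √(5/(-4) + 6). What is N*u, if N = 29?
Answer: 1160 + 580*√19/3 ≈ 2002.7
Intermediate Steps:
j = -√19/6 (j = -√(5/(-4) + 6)/3 = -√(5*(-¼) + 6)/3 = -√(-5/4 + 6)/3 = -√19/6 ≈ -0.72648)
u = 40 + 20*√19/3 (u = -8*(-5 - √19/6*5) = -8*(-5 - 5*√19/6) = 40 + 20*√19/3 ≈ 69.059)
N*u = 29*(40 + 20*√19/3) = 1160 + 580*√19/3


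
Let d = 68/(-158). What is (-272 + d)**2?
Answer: 463196484/6241 ≈ 74218.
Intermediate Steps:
d = -34/79 (d = 68*(-1/158) = -34/79 ≈ -0.43038)
(-272 + d)**2 = (-272 - 34/79)**2 = (-21522/79)**2 = 463196484/6241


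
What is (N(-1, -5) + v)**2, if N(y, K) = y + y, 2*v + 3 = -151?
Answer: 6241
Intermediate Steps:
v = -77 (v = -3/2 + (1/2)*(-151) = -3/2 - 151/2 = -77)
N(y, K) = 2*y
(N(-1, -5) + v)**2 = (2*(-1) - 77)**2 = (-2 - 77)**2 = (-79)**2 = 6241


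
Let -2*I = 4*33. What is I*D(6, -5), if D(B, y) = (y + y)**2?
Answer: -6600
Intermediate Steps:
D(B, y) = 4*y**2 (D(B, y) = (2*y)**2 = 4*y**2)
I = -66 (I = -2*33 = -1/2*132 = -66)
I*D(6, -5) = -264*(-5)**2 = -264*25 = -66*100 = -6600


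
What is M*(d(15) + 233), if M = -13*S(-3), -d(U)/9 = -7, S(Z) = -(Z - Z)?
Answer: 0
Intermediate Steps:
S(Z) = 0 (S(Z) = -1*0 = 0)
d(U) = 63 (d(U) = -9*(-7) = 63)
M = 0 (M = -13*0 = 0)
M*(d(15) + 233) = 0*(63 + 233) = 0*296 = 0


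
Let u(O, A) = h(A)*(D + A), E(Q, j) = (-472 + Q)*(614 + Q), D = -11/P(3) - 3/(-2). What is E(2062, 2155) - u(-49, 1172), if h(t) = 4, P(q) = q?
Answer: 12750482/3 ≈ 4.2502e+6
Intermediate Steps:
D = -13/6 (D = -11/3 - 3/(-2) = -11*⅓ - 3*(-½) = -11/3 + 3/2 = -13/6 ≈ -2.1667)
u(O, A) = -26/3 + 4*A (u(O, A) = 4*(-13/6 + A) = -26/3 + 4*A)
E(2062, 2155) - u(-49, 1172) = (-289808 + 2062² + 142*2062) - (-26/3 + 4*1172) = (-289808 + 4251844 + 292804) - (-26/3 + 4688) = 4254840 - 1*14038/3 = 4254840 - 14038/3 = 12750482/3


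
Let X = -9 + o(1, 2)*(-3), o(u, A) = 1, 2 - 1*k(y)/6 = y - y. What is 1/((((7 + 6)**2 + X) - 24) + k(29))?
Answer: 1/145 ≈ 0.0068966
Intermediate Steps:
k(y) = 12 (k(y) = 12 - 6*(y - y) = 12 - 6*0 = 12 + 0 = 12)
X = -12 (X = -9 + 1*(-3) = -9 - 3 = -12)
1/((((7 + 6)**2 + X) - 24) + k(29)) = 1/((((7 + 6)**2 - 12) - 24) + 12) = 1/(((13**2 - 12) - 24) + 12) = 1/(((169 - 12) - 24) + 12) = 1/((157 - 24) + 12) = 1/(133 + 12) = 1/145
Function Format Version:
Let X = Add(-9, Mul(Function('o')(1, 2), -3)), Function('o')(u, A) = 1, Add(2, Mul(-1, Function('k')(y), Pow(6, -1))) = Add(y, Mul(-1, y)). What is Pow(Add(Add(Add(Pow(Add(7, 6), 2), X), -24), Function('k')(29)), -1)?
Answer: Rational(1, 145) ≈ 0.0068966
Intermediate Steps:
Function('k')(y) = 12 (Function('k')(y) = Add(12, Mul(-6, Add(y, Mul(-1, y)))) = Add(12, Mul(-6, 0)) = Add(12, 0) = 12)
X = -12 (X = Add(-9, Mul(1, -3)) = Add(-9, -3) = -12)
Pow(Add(Add(Add(Pow(Add(7, 6), 2), X), -24), Function('k')(29)), -1) = Pow(Add(Add(Add(Pow(Add(7, 6), 2), -12), -24), 12), -1) = Pow(Add(Add(Add(Pow(13, 2), -12), -24), 12), -1) = Pow(Add(Add(Add(169, -12), -24), 12), -1) = Pow(Add(Add(157, -24), 12), -1) = Pow(Add(133, 12), -1) = Pow(145, -1) = Rational(1, 145)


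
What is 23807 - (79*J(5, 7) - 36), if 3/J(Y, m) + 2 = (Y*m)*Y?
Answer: 4124602/173 ≈ 23842.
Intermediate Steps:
J(Y, m) = 3/(-2 + m*Y²) (J(Y, m) = 3/(-2 + (Y*m)*Y) = 3/(-2 + m*Y²))
23807 - (79*J(5, 7) - 36) = 23807 - (79*(3/(-2 + 7*5²)) - 36) = 23807 - (79*(3/(-2 + 7*25)) - 36) = 23807 - (79*(3/(-2 + 175)) - 36) = 23807 - (79*(3/173) - 36) = 23807 - (237/173 - 36) = 23807 - 1*(-5991/173) = 23807 + 5991/173 = 4124602/173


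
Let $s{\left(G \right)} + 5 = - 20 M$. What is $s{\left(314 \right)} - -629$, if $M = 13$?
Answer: $364$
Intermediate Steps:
$s{\left(G \right)} = -265$ ($s{\left(G \right)} = -5 - 260 = -265$)
$s{\left(314 \right)} - -629 = -265 - -629 = -265 + 629 = 364$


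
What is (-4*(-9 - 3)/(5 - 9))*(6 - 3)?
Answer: -36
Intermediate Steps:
(-4*(-9 - 3)/(5 - 9))*(6 - 3) = -(-48)/(-4)*3 = -(-48)*(-1)/4*3 = -4*3*3 = -12*3 = -36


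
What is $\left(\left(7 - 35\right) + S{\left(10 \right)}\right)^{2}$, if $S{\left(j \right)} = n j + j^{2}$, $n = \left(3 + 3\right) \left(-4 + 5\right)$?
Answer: $17424$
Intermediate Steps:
$n = 6$ ($n = 6 \cdot 1 = 6$)
$S{\left(j \right)} = j^{2} + 6 j$ ($S{\left(j \right)} = 6 j + j^{2} = j^{2} + 6 j$)
$\left(\left(7 - 35\right) + S{\left(10 \right)}\right)^{2} = \left(\left(7 - 35\right) + 10 \left(6 + 10\right)\right)^{2} = \left(\left(7 - 35\right) + 10 \cdot 16\right)^{2} = \left(-28 + 160\right)^{2} = 132^{2} = 17424$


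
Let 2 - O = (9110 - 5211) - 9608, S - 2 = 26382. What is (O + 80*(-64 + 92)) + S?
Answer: 34335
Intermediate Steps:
S = 26384 (S = 2 + 26382 = 26384)
O = 5711 (O = 2 - ((9110 - 5211) - 9608) = 2 - (3899 - 9608) = 2 - 1*(-5709) = 2 + 5709 = 5711)
(O + 80*(-64 + 92)) + S = (5711 + 80*(-64 + 92)) + 26384 = (5711 + 80*28) + 26384 = (5711 + 2240) + 26384 = 7951 + 26384 = 34335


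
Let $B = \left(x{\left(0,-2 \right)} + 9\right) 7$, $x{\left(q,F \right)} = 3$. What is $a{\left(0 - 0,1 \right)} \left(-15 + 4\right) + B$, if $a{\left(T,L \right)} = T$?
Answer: $84$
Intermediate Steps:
$B = 84$ ($B = \left(3 + 9\right) 7 = 12 \cdot 7 = 84$)
$a{\left(0 - 0,1 \right)} \left(-15 + 4\right) + B = \left(0 - 0\right) \left(-15 + 4\right) + 84 = \left(0 + 0\right) \left(-11\right) + 84 = 0 \left(-11\right) + 84 = 0 + 84 = 84$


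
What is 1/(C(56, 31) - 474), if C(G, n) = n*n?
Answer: 1/487 ≈ 0.0020534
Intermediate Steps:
C(G, n) = n**2
1/(C(56, 31) - 474) = 1/(31**2 - 474) = 1/(961 - 474) = 1/487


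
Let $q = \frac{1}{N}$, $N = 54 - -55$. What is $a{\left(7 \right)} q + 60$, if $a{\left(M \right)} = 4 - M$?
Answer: $\frac{6537}{109} \approx 59.972$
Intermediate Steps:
$N = 109$ ($N = 54 + 55 = 109$)
$q = \frac{1}{109} \approx 0.0091743$
$a{\left(7 \right)} q + 60 = \left(4 - 7\right) \frac{1}{109} + 60 = \left(-3\right) \frac{1}{109} + 60 = - \frac{3}{109} + 60 = \frac{6537}{109}$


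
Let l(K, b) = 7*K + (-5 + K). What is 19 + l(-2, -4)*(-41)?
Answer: 880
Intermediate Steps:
l(K, b) = -5 + 8*K
19 + l(-2, -4)*(-41) = 19 + (-5 + 8*(-2))*(-41) = 19 + (-5 - 16)*(-41) = 19 - 21*(-41) = 19 + 861 = 880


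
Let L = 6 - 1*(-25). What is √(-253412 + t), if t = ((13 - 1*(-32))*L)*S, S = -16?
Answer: 2*I*√68933 ≈ 525.1*I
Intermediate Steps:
L = 31 (L = 6 + 25 = 31)
t = -22320 (t = ((13 - 1*(-32))*31)*(-16) = ((13 + 32)*31)*(-16) = (45*31)*(-16) = 1395*(-16) = -22320)
√(-253412 + t) = √(-253412 - 22320) = √(-275732) = 2*I*√68933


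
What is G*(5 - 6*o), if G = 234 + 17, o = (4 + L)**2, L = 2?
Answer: -52961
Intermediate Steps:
o = 36 (o = (4 + 2)**2 = 6**2 = 36)
G = 251
G*(5 - 6*o) = 251*(5 - 6*36) = 251*(5 - 216) = 251*(-211) = -52961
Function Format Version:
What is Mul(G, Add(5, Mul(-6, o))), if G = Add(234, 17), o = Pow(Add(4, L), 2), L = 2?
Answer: -52961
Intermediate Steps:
o = 36 (o = Pow(Add(4, 2), 2) = Pow(6, 2) = 36)
G = 251
Mul(G, Add(5, Mul(-6, o))) = Mul(251, Add(5, Mul(-6, 36))) = Mul(251, Add(5, -216)) = Mul(251, -211) = -52961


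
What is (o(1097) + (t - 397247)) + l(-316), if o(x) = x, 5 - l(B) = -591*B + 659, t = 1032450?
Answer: 448890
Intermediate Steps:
l(B) = -654 + 591*B (l(B) = 5 - (-591*B + 659) = 5 - (659 - 591*B) = 5 + (-659 + 591*B) = -654 + 591*B)
(o(1097) + (t - 397247)) + l(-316) = (1097 + (1032450 - 397247)) + (-654 + 591*(-316)) = (1097 + 635203) + (-654 - 186756) = 636300 - 187410 = 448890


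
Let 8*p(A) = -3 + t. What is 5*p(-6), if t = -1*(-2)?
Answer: -5/8 ≈ -0.62500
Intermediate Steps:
t = 2
p(A) = -⅛ (p(A) = (-3 + 2)/8 = (⅛)*(-1) = -⅛)
5*p(-6) = 5*(-⅛) = -5/8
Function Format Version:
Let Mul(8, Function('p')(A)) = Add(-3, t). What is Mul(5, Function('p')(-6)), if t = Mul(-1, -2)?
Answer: Rational(-5, 8) ≈ -0.62500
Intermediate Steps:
t = 2
Function('p')(A) = Rational(-1, 8) (Function('p')(A) = Mul(Rational(1, 8), Add(-3, 2)) = Mul(Rational(1, 8), -1) = Rational(-1, 8))
Mul(5, Function('p')(-6)) = Mul(5, Rational(-1, 8)) = Rational(-5, 8)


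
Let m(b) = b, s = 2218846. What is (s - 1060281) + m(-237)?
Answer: 1158328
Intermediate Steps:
(s - 1060281) + m(-237) = (2218846 - 1060281) - 237 = 1158565 - 237 = 1158328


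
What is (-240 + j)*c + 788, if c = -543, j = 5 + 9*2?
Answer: 118619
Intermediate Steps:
j = 23 (j = 5 + 18 = 23)
(-240 + j)*c + 788 = (-240 + 23)*(-543) + 788 = -217*(-543) + 788 = 117831 + 788 = 118619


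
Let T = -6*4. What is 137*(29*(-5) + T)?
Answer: -23153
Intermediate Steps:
T = -24
137*(29*(-5) + T) = 137*(29*(-5) - 24) = 137*(-145 - 24) = 137*(-169) = -23153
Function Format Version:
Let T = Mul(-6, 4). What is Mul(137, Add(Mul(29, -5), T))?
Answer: -23153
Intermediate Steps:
T = -24
Mul(137, Add(Mul(29, -5), T)) = Mul(137, Add(Mul(29, -5), -24)) = Mul(137, Add(-145, -24)) = Mul(137, -169) = -23153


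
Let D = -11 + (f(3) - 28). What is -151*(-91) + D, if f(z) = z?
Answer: 13705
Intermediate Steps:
D = -36 (D = -11 + (3 - 28) = -11 - 25 = -36)
-151*(-91) + D = -151*(-91) - 36 = 13741 - 36 = 13705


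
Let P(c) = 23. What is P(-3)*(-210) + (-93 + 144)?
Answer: -4779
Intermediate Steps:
P(-3)*(-210) + (-93 + 144) = 23*(-210) + (-93 + 144) = -4830 + 51 = -4779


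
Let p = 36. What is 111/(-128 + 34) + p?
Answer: 3273/94 ≈ 34.819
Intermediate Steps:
111/(-128 + 34) + p = 111/(-128 + 34) + 36 = 111/(-94) + 36 = -1/94*111 + 36 = -111/94 + 36 = 3273/94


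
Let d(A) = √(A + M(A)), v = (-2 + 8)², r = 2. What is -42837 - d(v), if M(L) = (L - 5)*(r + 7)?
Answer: -42837 - 3*√35 ≈ -42855.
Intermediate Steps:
M(L) = -45 + 9*L (M(L) = (L - 5)*(2 + 7) = (-5 + L)*9 = -45 + 9*L)
v = 36 (v = 6² = 36)
d(A) = √(-45 + 10*A) (d(A) = √(A + (-45 + 9*A)) = √(-45 + 10*A))
-42837 - d(v) = -42837 - √(-45 + 10*36) = -42837 - √(-45 + 360) = -42837 - √315 = -42837 - 3*√35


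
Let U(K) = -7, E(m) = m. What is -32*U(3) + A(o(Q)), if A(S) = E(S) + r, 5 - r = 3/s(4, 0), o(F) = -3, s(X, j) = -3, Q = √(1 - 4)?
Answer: 227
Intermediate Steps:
Q = I*√3 (Q = √(-3) = I*√3 ≈ 1.732*I)
r = 6 (r = 5 - 3/(-3) = 5 - 3*(-1)/3 = 5 - 1*(-1) = 5 + 1 = 6)
A(S) = 6 + S (A(S) = S + 6 = 6 + S)
-32*U(3) + A(o(Q)) = -32*(-7) + (6 - 3) = 224 + 3 = 227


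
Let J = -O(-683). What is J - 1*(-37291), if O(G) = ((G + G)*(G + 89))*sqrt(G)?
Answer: 37291 - 811404*I*sqrt(683) ≈ 37291.0 - 2.1205e+7*I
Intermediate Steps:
O(G) = 2*G**(3/2)*(89 + G) (O(G) = ((2*G)*(89 + G))*sqrt(G) = (2*G*(89 + G))*sqrt(G) = 2*G**(3/2)*(89 + G))
J = -811404*I*sqrt(683) (J = -2*(-683)**(3/2)*(89 - 683) = -2*(-683*I*sqrt(683))*(-594) = -811404*I*sqrt(683) ≈ -2.1205e+7*I)
J - 1*(-37291) = -811404*I*sqrt(683) - 1*(-37291) = -811404*I*sqrt(683) + 37291 = 37291 - 811404*I*sqrt(683)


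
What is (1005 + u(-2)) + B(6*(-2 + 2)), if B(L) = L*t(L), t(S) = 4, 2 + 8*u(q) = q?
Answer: 2009/2 ≈ 1004.5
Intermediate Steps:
u(q) = -¼ + q/8
B(L) = 4*L (B(L) = L*4 = 4*L)
(1005 + u(-2)) + B(6*(-2 + 2)) = (1005 + (-¼ + (⅛)*(-2))) + 4*(6*(-2 + 2)) = (1005 + (-¼ - ¼)) + 4*(6*0) = (1005 - ½) + 4*0 = 2009/2 + 0 = 2009/2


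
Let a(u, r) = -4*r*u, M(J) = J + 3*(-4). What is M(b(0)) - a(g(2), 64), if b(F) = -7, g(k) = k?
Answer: 493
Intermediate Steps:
M(J) = -12 + J (M(J) = J - 12 = -12 + J)
a(u, r) = -4*r*u
M(b(0)) - a(g(2), 64) = (-12 - 7) - (-4)*64*2 = -19 - 1*(-512) = -19 + 512 = 493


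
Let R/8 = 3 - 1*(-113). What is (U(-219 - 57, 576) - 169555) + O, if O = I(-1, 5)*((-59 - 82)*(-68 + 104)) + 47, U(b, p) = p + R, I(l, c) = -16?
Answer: -86788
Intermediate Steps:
R = 928 (R = 8*(3 - 1*(-113)) = 8*(3 + 113) = 8*116 = 928)
U(b, p) = 928 + p (U(b, p) = p + 928 = 928 + p)
O = 81263 (O = -16*(-59 - 82)*(-68 + 104) + 47 = -(-2256)*36 + 47 = -16*(-5076) + 47 = 81216 + 47 = 81263)
(U(-219 - 57, 576) - 169555) + O = ((928 + 576) - 169555) + 81263 = (1504 - 169555) + 81263 = -168051 + 81263 = -86788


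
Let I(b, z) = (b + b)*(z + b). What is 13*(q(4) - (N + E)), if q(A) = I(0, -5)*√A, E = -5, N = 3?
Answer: 26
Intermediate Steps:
I(b, z) = 2*b*(b + z) (I(b, z) = (2*b)*(b + z) = 2*b*(b + z))
q(A) = 0 (q(A) = (2*0*(0 - 5))*√A = (2*0*(-5))*√A = 0*√A = 0)
13*(q(4) - (N + E)) = 13*(0 - (3 - 5)) = 13*(0 - 1*(-2)) = 13*(0 + 2) = 13*2 = 26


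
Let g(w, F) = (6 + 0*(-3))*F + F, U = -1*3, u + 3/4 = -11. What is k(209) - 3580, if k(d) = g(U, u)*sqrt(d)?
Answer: -3580 - 329*sqrt(209)/4 ≈ -4769.1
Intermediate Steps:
u = -47/4 (u = -3/4 - 11 = -47/4 ≈ -11.750)
U = -3
g(w, F) = 7*F (g(w, F) = (6 + 0)*F + F = 6*F + F = 7*F)
k(d) = -329*sqrt(d)/4 (k(d) = (7*(-47/4))*sqrt(d) = -329*sqrt(d)/4)
k(209) - 3580 = -329*sqrt(209)/4 - 3580 = -3580 - 329*sqrt(209)/4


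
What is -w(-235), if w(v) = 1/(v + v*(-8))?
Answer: -1/1645 ≈ -0.00060790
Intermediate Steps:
w(v) = -1/(7*v) (w(v) = 1/(v - 8*v) = 1/(-7*v) = -1/(7*v))
-w(-235) = -(-1)/(7*(-235)) = -(-1)*(-1)/(7*235) = -1*1/1645 = -1/1645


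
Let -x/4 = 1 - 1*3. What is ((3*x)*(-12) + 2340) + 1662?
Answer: 3714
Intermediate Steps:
x = 8 (x = -4*(1 - 1*3) = -4*(1 - 3) = -4*(-2) = 8)
((3*x)*(-12) + 2340) + 1662 = ((3*8)*(-12) + 2340) + 1662 = (24*(-12) + 2340) + 1662 = (-288 + 2340) + 1662 = 2052 + 1662 = 3714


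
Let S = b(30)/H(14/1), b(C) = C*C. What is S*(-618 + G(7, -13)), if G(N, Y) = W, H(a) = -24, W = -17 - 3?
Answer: 23925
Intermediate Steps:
W = -20
G(N, Y) = -20
b(C) = C**2
S = -75/2 (S = 30**2/(-24) = 900*(-1/24) = -75/2 ≈ -37.500)
S*(-618 + G(7, -13)) = -75*(-618 - 20)/2 = -75/2*(-638) = 23925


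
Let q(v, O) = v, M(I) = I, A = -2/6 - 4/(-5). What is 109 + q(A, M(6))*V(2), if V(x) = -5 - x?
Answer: 1586/15 ≈ 105.73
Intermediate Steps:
A = 7/15 (A = -2*⅙ - 4*(-⅕) = -⅓ + ⅘ = 7/15 ≈ 0.46667)
109 + q(A, M(6))*V(2) = 109 + 7*(-5 - 1*2)/15 = 109 + 7*(-5 - 2)/15 = 109 + (7/15)*(-7) = 109 - 49/15 = 1586/15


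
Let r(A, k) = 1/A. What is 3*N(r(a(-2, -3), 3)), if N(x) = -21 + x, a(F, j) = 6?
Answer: -125/2 ≈ -62.500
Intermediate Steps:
3*N(r(a(-2, -3), 3)) = 3*(-21 + 1/6) = 3*(-21 + ⅙) = 3*(-125/6) = -125/2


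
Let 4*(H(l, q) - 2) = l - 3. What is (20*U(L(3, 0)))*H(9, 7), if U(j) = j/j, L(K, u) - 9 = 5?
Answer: 70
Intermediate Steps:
L(K, u) = 14 (L(K, u) = 9 + 5 = 14)
U(j) = 1
H(l, q) = 5/4 + l/4 (H(l, q) = 2 + (l - 3)/4 = 2 + (-3 + l)/4 = 2 + (-¾ + l/4) = 5/4 + l/4)
(20*U(L(3, 0)))*H(9, 7) = (20*1)*(5/4 + (¼)*9) = 20*(5/4 + 9/4) = 20*(7/2) = 70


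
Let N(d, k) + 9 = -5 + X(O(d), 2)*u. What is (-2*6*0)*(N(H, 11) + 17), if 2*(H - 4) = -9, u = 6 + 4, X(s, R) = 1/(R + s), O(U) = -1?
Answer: 0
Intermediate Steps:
u = 10
H = -1/2 (H = 4 + (1/2)*(-9) = 4 - 9/2 = -1/2 ≈ -0.50000)
N(d, k) = -4 (N(d, k) = -9 + (-5 + 10/(2 - 1)) = -9 + (-5 + 10/1) = -9 + (-5 + 1*10) = -9 + (-5 + 10) = -9 + 5 = -4)
(-2*6*0)*(N(H, 11) + 17) = (-2*6*0)*(-4 + 17) = -12*0*13 = 0*13 = 0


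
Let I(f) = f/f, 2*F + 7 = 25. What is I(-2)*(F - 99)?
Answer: -90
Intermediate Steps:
F = 9 (F = -7/2 + (1/2)*25 = -7/2 + 25/2 = 9)
I(f) = 1
I(-2)*(F - 99) = 1*(9 - 99) = 1*(-90) = -90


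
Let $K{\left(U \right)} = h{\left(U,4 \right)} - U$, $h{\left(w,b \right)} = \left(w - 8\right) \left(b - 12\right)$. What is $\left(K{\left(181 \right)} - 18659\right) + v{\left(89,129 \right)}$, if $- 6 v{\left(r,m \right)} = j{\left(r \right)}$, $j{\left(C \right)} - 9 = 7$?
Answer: $- \frac{60680}{3} \approx -20227.0$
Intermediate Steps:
$h{\left(w,b \right)} = \left(-12 + b\right) \left(-8 + w\right)$ ($h{\left(w,b \right)} = \left(-8 + w\right) \left(-12 + b\right) = \left(-12 + b\right) \left(-8 + w\right)$)
$j{\left(C \right)} = 16$ ($j{\left(C \right)} = 9 + 7 = 16$)
$K{\left(U \right)} = 64 - 9 U$ ($K{\left(U \right)} = \left(96 - 12 U - 32 + 4 U\right) - U = \left(64 - 8 U\right) - U = 64 - 9 U$)
$v{\left(r,m \right)} = - \frac{8}{3}$ ($v{\left(r,m \right)} = \left(- \frac{1}{6}\right) 16 = - \frac{8}{3}$)
$\left(K{\left(181 \right)} - 18659\right) + v{\left(89,129 \right)} = \left(\left(64 - 1629\right) - 18659\right) - \frac{8}{3} = \left(-1565 - 18659\right) - \frac{8}{3} = -20224 - \frac{8}{3} = - \frac{60680}{3}$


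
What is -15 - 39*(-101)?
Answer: 3924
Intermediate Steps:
-15 - 39*(-101) = -15 + 3939 = 3924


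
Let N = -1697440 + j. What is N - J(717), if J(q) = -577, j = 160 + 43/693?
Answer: -1175815136/693 ≈ -1.6967e+6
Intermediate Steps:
j = 110923/693 (j = 160 + (1/693)*43 = 160 + 43/693 = 110923/693 ≈ 160.06)
N = -1176214997/693 (N = -1697440 + 110923/693 = -1176214997/693 ≈ -1.6973e+6)
N - J(717) = -1176214997/693 - 1*(-577) = -1176214997/693 + 577 = -1175815136/693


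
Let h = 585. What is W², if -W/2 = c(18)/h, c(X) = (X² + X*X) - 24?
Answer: 1024/225 ≈ 4.5511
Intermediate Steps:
c(X) = -24 + 2*X² (c(X) = (X² + X²) - 24 = 2*X² - 24 = -24 + 2*X²)
W = -32/15 (W = -2*(-24 + 2*18²)/585 = -2*(-24 + 2*324)/585 = -2*(-24 + 648)/585 = -1248/585 = -2*16/15 = -32/15 ≈ -2.1333)
W² = (-32/15)² = 1024/225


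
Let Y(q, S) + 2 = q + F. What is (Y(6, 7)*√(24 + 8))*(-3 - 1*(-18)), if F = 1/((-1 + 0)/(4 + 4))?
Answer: -240*√2 ≈ -339.41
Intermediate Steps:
F = -8 (F = 1/(-1/8) = 1/(-1*⅛) = 1/(-⅛) = -8)
Y(q, S) = -10 + q (Y(q, S) = -2 + (q - 8) = -2 + (-8 + q) = -10 + q)
(Y(6, 7)*√(24 + 8))*(-3 - 1*(-18)) = ((-10 + 6)*√(24 + 8))*(-3 - 1*(-18)) = (-16*√2)*(-3 + 18) = -16*√2*15 = -240*√2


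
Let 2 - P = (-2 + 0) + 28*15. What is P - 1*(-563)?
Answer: 147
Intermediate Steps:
P = -416 (P = 2 - ((-2 + 0) + 28*15) = 2 - (-2 + 420) = 2 - 1*418 = 2 - 418 = -416)
P - 1*(-563) = -416 - 1*(-563) = -416 + 563 = 147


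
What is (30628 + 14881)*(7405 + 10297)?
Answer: 805600318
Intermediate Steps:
(30628 + 14881)*(7405 + 10297) = 45509*17702 = 805600318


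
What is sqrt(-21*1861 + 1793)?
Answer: 2*I*sqrt(9322) ≈ 193.1*I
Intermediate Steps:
sqrt(-21*1861 + 1793) = sqrt(-39081 + 1793) = sqrt(-37288) = 2*I*sqrt(9322)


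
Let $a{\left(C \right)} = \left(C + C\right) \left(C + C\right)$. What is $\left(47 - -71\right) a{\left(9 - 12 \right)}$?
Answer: $4248$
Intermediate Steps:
$a{\left(C \right)} = 4 C^{2}$ ($a{\left(C \right)} = 2 C 2 C = 4 C^{2}$)
$\left(47 - -71\right) a{\left(9 - 12 \right)} = \left(47 - -71\right) 4 \left(9 - 12\right)^{2} = \left(47 + 71\right) 4 \left(9 - 12\right)^{2} = 118 \cdot 4 \left(-3\right)^{2} = 118 \cdot 4 \cdot 9 = 118 \cdot 36 = 4248$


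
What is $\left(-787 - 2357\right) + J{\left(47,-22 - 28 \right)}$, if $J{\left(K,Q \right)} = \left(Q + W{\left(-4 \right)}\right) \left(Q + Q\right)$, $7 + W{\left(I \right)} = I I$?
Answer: $956$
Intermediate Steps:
$W{\left(I \right)} = -7 + I^{2}$ ($W{\left(I \right)} = -7 + I I = -7 + I^{2}$)
$J{\left(K,Q \right)} = 2 Q \left(9 + Q\right)$ ($J{\left(K,Q \right)} = \left(Q - \left(7 - \left(-4\right)^{2}\right)\right) \left(Q + Q\right) = \left(Q + \left(-7 + 16\right)\right) 2 Q = \left(Q + 9\right) 2 Q = \left(9 + Q\right) 2 Q = 2 Q \left(9 + Q\right)$)
$\left(-787 - 2357\right) + J{\left(47,-22 - 28 \right)} = \left(-787 - 2357\right) + 2 \left(-22 - 28\right) \left(9 - 50\right) = -3144 + 2 \left(-22 - 28\right) \left(9 - 50\right) = -3144 + 2 \left(-50\right) \left(9 - 50\right) = -3144 + 2 \left(-50\right) \left(-41\right) = -3144 + 4100 = 956$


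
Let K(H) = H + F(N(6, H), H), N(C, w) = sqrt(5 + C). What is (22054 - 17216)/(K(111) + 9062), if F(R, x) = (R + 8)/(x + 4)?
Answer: 293458191055/556410169699 - 278185*sqrt(11)/556410169699 ≈ 0.52741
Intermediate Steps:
F(R, x) = (8 + R)/(4 + x)
K(H) = H + (8 + sqrt(11))/(4 + H) (K(H) = H + (8 + sqrt(5 + 6))/(4 + H) = H + (8 + sqrt(11))/(4 + H))
(22054 - 17216)/(K(111) + 9062) = (22054 - 17216)/((8 + sqrt(11) + 111*(4 + 111))/(4 + 111) + 9062) = 4838/((8 + sqrt(11) + 111*115)/115 + 9062) = 4838/((8 + sqrt(11) + 12765)/115 + 9062) = 4838/((12773 + sqrt(11))/115 + 9062) = 4838/((12773/115 + sqrt(11)/115) + 9062) = 4838/(1054903/115 + sqrt(11)/115)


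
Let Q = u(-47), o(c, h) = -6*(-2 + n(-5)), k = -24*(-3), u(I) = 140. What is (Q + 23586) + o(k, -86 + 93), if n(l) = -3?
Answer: 23756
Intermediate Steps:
k = 72
o(c, h) = 30 (o(c, h) = -6*(-2 - 3) = -6*(-5) = 30)
Q = 140
(Q + 23586) + o(k, -86 + 93) = (140 + 23586) + 30 = 23726 + 30 = 23756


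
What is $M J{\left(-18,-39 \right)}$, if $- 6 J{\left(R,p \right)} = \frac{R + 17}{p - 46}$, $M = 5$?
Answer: $- \frac{1}{102} \approx -0.0098039$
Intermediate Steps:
$J{\left(R,p \right)} = - \frac{17 + R}{6 \left(-46 + p\right)}$ ($J{\left(R,p \right)} = - \frac{\left(R + 17\right) \frac{1}{p - 46}}{6} = - \frac{\left(17 + R\right) \frac{1}{-46 + p}}{6} = - \frac{\frac{1}{-46 + p} \left(17 + R\right)}{6} = - \frac{17 + R}{6 \left(-46 + p\right)}$)
$M J{\left(-18,-39 \right)} = 5 \frac{-17 - -18}{6 \left(-46 - 39\right)} = 5 \frac{-17 + 18}{6 \left(-85\right)} = 5 \cdot \frac{1}{6} \left(- \frac{1}{85}\right) 1 = 5 \left(- \frac{1}{510}\right) = - \frac{1}{102}$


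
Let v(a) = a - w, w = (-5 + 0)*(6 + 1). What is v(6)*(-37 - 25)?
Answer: -2542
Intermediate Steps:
w = -35 (w = -5*7 = -35)
v(a) = 35 + a (v(a) = a - 1*(-35) = a + 35 = 35 + a)
v(6)*(-37 - 25) = (35 + 6)*(-37 - 25) = 41*(-62) = -2542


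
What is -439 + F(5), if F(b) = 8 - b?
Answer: -436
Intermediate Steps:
-439 + F(5) = -439 + (8 - 1*5) = -439 + (8 - 5) = -439 + 3 = -436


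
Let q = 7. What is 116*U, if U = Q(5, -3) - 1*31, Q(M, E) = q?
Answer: -2784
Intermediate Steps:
Q(M, E) = 7
U = -24 (U = 7 - 1*31 = 7 - 31 = -24)
116*U = 116*(-24) = -2784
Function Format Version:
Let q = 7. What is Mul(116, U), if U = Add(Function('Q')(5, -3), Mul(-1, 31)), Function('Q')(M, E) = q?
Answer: -2784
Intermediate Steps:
Function('Q')(M, E) = 7
U = -24 (U = Add(7, Mul(-1, 31)) = Add(7, -31) = -24)
Mul(116, U) = Mul(116, -24) = -2784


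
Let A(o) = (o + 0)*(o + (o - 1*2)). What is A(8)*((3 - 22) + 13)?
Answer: -672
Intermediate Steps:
A(o) = o*(-2 + 2*o) (A(o) = o*(o + (o - 2)) = o*(o + (-2 + o)) = o*(-2 + 2*o))
A(8)*((3 - 22) + 13) = (2*8*(-1 + 8))*((3 - 22) + 13) = (2*8*7)*(-19 + 13) = 112*(-6) = -672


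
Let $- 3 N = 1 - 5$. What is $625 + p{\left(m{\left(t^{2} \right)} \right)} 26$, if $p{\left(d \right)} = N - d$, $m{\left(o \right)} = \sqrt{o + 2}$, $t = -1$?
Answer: $\frac{1979}{3} - 26 \sqrt{3} \approx 614.63$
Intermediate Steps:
$m{\left(o \right)} = \sqrt{2 + o}$
$N = \frac{4}{3}$ ($N = - \frac{1 - 5}{3} = \left(- \frac{1}{3}\right) \left(-4\right) = \frac{4}{3} \approx 1.3333$)
$p{\left(d \right)} = \frac{4}{3} - d$
$625 + p{\left(m{\left(t^{2} \right)} \right)} 26 = 625 + \left(\frac{4}{3} - \sqrt{2 + \left(-1\right)^{2}}\right) 26 = 625 + \left(\frac{4}{3} - \sqrt{2 + 1}\right) 26 = 625 + \left(\frac{4}{3} - \sqrt{3}\right) 26 = 625 + \left(\frac{104}{3} - 26 \sqrt{3}\right) = \frac{1979}{3} - 26 \sqrt{3}$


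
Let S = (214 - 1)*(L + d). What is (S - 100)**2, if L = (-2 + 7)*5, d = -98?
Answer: 244891201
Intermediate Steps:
L = 25 (L = 5*5 = 25)
S = -15549 (S = (214 - 1)*(25 - 98) = 213*(-73) = -15549)
(S - 100)**2 = (-15549 - 100)**2 = (-15649)**2 = 244891201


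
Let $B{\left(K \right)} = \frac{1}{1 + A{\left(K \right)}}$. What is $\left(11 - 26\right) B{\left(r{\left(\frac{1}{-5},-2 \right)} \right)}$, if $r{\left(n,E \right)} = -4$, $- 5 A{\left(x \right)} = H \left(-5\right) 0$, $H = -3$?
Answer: $-15$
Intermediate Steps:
$A{\left(x \right)} = 0$ ($A{\left(x \right)} = - \frac{\left(-3\right) \left(-5\right) 0}{5} = - \frac{15 \cdot 0}{5} = \left(- \frac{1}{5}\right) 0 = 0$)
$B{\left(K \right)} = 1$ ($B{\left(K \right)} = \frac{1}{1 + 0} = 1^{-1} = 1$)
$\left(11 - 26\right) B{\left(r{\left(\frac{1}{-5},-2 \right)} \right)} = \left(11 - 26\right) 1 = \left(-15\right) 1 = -15$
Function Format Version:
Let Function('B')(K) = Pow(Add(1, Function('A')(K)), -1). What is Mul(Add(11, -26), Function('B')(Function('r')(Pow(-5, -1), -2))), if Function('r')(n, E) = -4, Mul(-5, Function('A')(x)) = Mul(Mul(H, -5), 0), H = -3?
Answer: -15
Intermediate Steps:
Function('A')(x) = 0 (Function('A')(x) = Mul(Rational(-1, 5), Mul(Mul(-3, -5), 0)) = Mul(Rational(-1, 5), Mul(15, 0)) = Mul(Rational(-1, 5), 0) = 0)
Function('B')(K) = 1 (Function('B')(K) = Pow(Add(1, 0), -1) = Pow(1, -1) = 1)
Mul(Add(11, -26), Function('B')(Function('r')(Pow(-5, -1), -2))) = Mul(Add(11, -26), 1) = Mul(-15, 1) = -15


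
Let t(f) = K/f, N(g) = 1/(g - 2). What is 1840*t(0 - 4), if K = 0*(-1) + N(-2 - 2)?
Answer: 230/3 ≈ 76.667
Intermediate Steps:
N(g) = 1/(-2 + g)
K = -⅙ (K = 0*(-1) + 1/(-2 + (-2 - 2)) = 0 + 1/(-2 - 4) = 0 + 1/(-6) = 0 - ⅙ = -⅙ ≈ -0.16667)
t(f) = -1/(6*f)
1840*t(0 - 4) = 1840*(-1/(6*(0 - 4))) = 1840*(-⅙/(-4)) = 1840*(-⅙*(-¼)) = 1840*(1/24) = 230/3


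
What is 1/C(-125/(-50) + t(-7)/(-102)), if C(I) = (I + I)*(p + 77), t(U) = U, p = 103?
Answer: 17/15720 ≈ 0.0010814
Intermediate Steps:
C(I) = 360*I (C(I) = (I + I)*(103 + 77) = (2*I)*180 = 360*I)
1/C(-125/(-50) + t(-7)/(-102)) = 1/(360*(-125/(-50) - 7/(-102))) = 1/(360*(-125*(-1/50) - 7*(-1/102))) = 1/(360*(5/2 + 7/102)) = 1/(360*(131/51)) = 1/(15720/17) = 17/15720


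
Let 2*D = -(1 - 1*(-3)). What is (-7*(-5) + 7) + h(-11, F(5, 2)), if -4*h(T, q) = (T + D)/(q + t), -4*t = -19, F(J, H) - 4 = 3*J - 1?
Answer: 295/7 ≈ 42.143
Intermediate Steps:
F(J, H) = 3 + 3*J (F(J, H) = 4 + (3*J - 1) = 4 + (-1 + 3*J) = 3 + 3*J)
t = 19/4 (t = -1/4*(-19) = 19/4 ≈ 4.7500)
D = -2 (D = (-(1 - 1*(-3)))/2 = (-(1 + 3))/2 = (-1*4)/2 = (1/2)*(-4) = -2)
h(T, q) = -(-2 + T)/(4*(19/4 + q)) (h(T, q) = -(T - 2)/(4*(q + 19/4)) = -(-2 + T)/(4*(19/4 + q)))
(-7*(-5) + 7) + h(-11, F(5, 2)) = (-7*(-5) + 7) + (2 - 1*(-11))/(19 + 4*(3 + 3*5)) = (35 + 7) + (2 + 11)/(19 + 4*(3 + 15)) = 42 + 13/(19 + 4*18) = 42 + 13/(19 + 72) = 42 + 13/91 = 42 + (1/91)*13 = 42 + 1/7 = 295/7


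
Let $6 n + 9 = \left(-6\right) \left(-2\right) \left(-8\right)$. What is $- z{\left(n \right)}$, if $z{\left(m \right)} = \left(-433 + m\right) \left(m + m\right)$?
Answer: $- \frac{31535}{2} \approx -15768.0$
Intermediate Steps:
$n = - \frac{35}{2}$ ($n = - \frac{3}{2} + \frac{\left(-6\right) \left(-2\right) \left(-8\right)}{6} = - \frac{3}{2} + \frac{12 \left(-8\right)}{6} = - \frac{3}{2} + \frac{1}{6} \left(-96\right) = - \frac{3}{2} - 16 = - \frac{35}{2} \approx -17.5$)
$z{\left(m \right)} = 2 m \left(-433 + m\right)$ ($z{\left(m \right)} = \left(-433 + m\right) 2 m = 2 m \left(-433 + m\right)$)
$- z{\left(n \right)} = - \frac{2 \left(-35\right) \left(-433 - \frac{35}{2}\right)}{2} = - \frac{2 \left(-35\right) \left(-901\right)}{2 \cdot 2} = \left(-1\right) \frac{31535}{2} = - \frac{31535}{2}$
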